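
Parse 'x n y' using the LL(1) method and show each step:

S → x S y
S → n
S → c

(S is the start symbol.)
LL(1) parsing maintains a stack (initially the start symbol over $) and the input. At each step: if the stack top is a terminal, match it against the current input token; if it is a non-terminal N, replace it with the RHS of M[N, lookahead] (the unique production whose predict set contains the lookahead).

Stack is shown with the top on the left.

Stack    Input    Action
------------------------
S $      x n y $  output S → x S y
x S y $  x n y $  match 'x'
S y $    n y $    output S → n
n y $    n y $    match 'n'
y $      y $      match 'y'
$        $        accept

The string is accepted.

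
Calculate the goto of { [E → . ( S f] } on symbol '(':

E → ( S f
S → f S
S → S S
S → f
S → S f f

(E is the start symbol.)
{ [E → ( . S f], [S → . S S], [S → . S f f], [S → . f S], [S → . f] }

GOTO(I, '(') = CLOSURE({ [A → αX.β] : [A → α.Xβ] ∈ I, X = '(' })

Items with dot before '(', with the dot advanced:
  [E → . ( S f] → [E → ( . S f]
Closure of the advanced items:
  [E → ( . S f] has the dot before S: add [S → . f S], [S → . S S], [S → . f], [S → . S f f]

GOTO = { [E → ( . S f], [S → . S S], [S → . S f f], [S → . f S], [S → . f] }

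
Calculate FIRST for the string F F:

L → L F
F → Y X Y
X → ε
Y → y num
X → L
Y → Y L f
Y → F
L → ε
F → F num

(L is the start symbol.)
FIRST sets of the non-terminals involved (from the grammar, by fixed-point iteration):
  FIRST(F) = { 'y' }

To compute FIRST(F F), process the symbols left to right:
Symbol F is a non-terminal. Add FIRST(F) \ {ε} = { 'y' }
F is not nullable (ε ∉ FIRST(F)), so stop here.
FIRST(F F) = { 'y' }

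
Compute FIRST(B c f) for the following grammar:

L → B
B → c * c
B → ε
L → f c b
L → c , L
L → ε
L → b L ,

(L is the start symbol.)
{ 'c' }

FIRST sets of the non-terminals involved (from the grammar, by fixed-point iteration):
  FIRST(B) = { 'c', ε }

To compute FIRST(B c f), process the symbols left to right:
Symbol B is a non-terminal. Add FIRST(B) \ {ε} = { 'c' }
B is nullable (ε ∈ FIRST(B)), continue to the next symbol.
Symbol c is a terminal. Add 'c' and stop.
FIRST(B c f) = { 'c' }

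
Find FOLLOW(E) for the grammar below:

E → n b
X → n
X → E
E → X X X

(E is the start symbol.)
{ $, 'n' }

To compute FOLLOW(E), find every occurrence of E on a right-hand side N → α E β: add FIRST(β) \ {ε}, and if β is empty or nullable also add FOLLOW(N). Iterate to a fixed point.

E is the start symbol, so $ ∈ FOLLOW(E).
In X → E: E is at the end, add FOLLOW(X)

The FOLLOW sets referred to above (computed the same way, to a fixed point):
  FOLLOW(X) = { $, 'n' }

Taking the union: FOLLOW(E) = { $, 'n' }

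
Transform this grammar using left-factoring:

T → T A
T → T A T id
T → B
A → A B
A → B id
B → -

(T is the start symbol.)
T → T A T'
T' → ε
T' → T id
T → B
A → A B
A → B id
B → -

Left-factoring transforms A → αβ₁ | αβ₂ into A → αA' and A' → β₁ | β₂
(α is the longest common prefix among the alternatives). Repeat until
no nonterminal has two alternatives with a common prefix.

Round 1: T has alternatives sharing prefix 'T A'. Introduce T': T → T A T'
  Add: T' → ε
  Add: T' → T id

No remaining common prefixes — done.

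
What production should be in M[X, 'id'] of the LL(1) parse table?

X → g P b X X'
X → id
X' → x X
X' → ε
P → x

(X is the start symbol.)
To find M[X, 'id'], we find productions for X where 'id' is in the predict set (PREDICT(N → α) = (FIRST(α) \ {ε}) ∪ (FOLLOW(N) if α ⇒* ε)).

X → g P b X X': PREDICT = { 'g' }
X → id: PREDICT = { 'id' }
  'id' is in predict set, so this production goes in M[X, 'id']

M[X, 'id'] = X → id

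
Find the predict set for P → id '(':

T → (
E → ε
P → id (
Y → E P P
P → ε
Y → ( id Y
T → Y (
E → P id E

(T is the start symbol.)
PREDICT(P → id '(') = (FIRST(RHS) \ {ε}) ∪ (FOLLOW(P) if ε ∈ FIRST(RHS), i.e. RHS ⇒* ε)
FIRST(id '(') = { 'id' }
ε ∉ FIRST(id '('), so FOLLOW(P) is not added.
PREDICT(P → id '(') = { 'id' }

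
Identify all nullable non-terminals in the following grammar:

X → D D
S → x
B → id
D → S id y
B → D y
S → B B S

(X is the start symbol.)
There are no ε-productions, so no non-terminal can derive ε.
No non-terminals are nullable.

Answer: None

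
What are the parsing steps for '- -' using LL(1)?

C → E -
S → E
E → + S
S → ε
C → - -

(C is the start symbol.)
Stack is shown with the top on the left.

Stack  Input  Action
--------------------
C $    - - $  output C → - -
- - $  - - $  match '-'
- $    - $    match '-'
$      $      accept

The string is accepted.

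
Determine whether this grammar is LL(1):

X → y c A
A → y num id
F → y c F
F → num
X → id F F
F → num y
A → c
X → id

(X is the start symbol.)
For X:
  PREDICT(X → y c A) = { 'y' }
  PREDICT(X → id F F) = { 'id' }
  PREDICT(X → id) = { 'id' }
For A:
  PREDICT(A → y num id) = { 'y' }
  PREDICT(A → c) = { 'c' }
For F:
  PREDICT(F → y c F) = { 'y' }
  PREDICT(F → num) = { 'num' }
  PREDICT(F → num y) = { 'num' }

Conflict found: Predict set conflict for X: { 'id' }
The grammar is NOT LL(1).

Answer: No. Predict set conflict for X: { 'id' }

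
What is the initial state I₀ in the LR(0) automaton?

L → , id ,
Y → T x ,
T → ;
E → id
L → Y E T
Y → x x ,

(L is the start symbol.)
{ [L → . , id ,], [L → . Y E T], [L' → . L], [T → . ;], [Y → . T x ,], [Y → . x x ,] }

First, augment the grammar with L' → L
I₀ = CLOSURE({ [L' → . L] }):
  [L' → . L] has the dot before L: add [L → . , id ,], [L → . Y E T]
  [L → . Y E T] has the dot before Y: add [Y → . T x ,], [Y → . x x ,]
  [Y → . T x ,] has the dot before T: add [T → . ;]
No further items can be added.

I₀ = { [L → . , id ,], [L → . Y E T], [L' → . L], [T → . ;], [Y → . T x ,], [Y → . x x ,] }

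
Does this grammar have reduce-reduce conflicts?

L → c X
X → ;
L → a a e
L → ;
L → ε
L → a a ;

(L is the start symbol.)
No reduce-reduce conflicts

Augment with L' → L and build the canonical LR(0) collection (I0 = CLOSURE({[L' → . L]}), then GOTO on every symbol after a dot until no new states appear). It has 10 states:
  I0: { [L → . ;], [L → . a a ;], [L → . a a e], [L → . c X], [L → .], [L' → . L] }  — shift, reduce
  I1: { [L → ; .] }  — reduce
  I2: { [L' → L .] }  — accept
  I3: { [L → a . a ;], [L → a . a e] }  — shift
  I4: { [L → c . X], [X → . ;] }  — shift
  I5: { [X → ; .] }  — reduce
  I6: { [L → c X .] }  — reduce
  I7: { [L → a a . ;], [L → a a . e] }  — shift
  I8: { [L → a a ; .] }  — reduce
  I9: { [L → a a e .] }  — reduce

No state contains more than one complete item.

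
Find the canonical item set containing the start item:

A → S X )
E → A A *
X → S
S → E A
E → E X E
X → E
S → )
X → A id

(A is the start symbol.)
{ [A → . S X )], [A' → . A], [E → . A A *], [E → . E X E], [S → . )], [S → . E A] }

First, augment the grammar with A' → A
I₀ = CLOSURE({ [A' → . A] }):
  [A' → . A] has the dot before A: add [A → . S X )]
  [A → . S X )] has the dot before S: add [S → . E A], [S → . )]
  [S → . E A] has the dot before E: add [E → . A A *], [E → . E X E]
No further items can be added.

I₀ = { [A → . S X )], [A' → . A], [E → . A A *], [E → . E X E], [S → . )], [S → . E A] }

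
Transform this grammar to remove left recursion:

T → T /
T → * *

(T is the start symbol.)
T is directly left-recursive. The standard transformation for
  A → A α₁ | ... | A α_m | β₁ | ... | β_n
is
  A  → β₁ A' | ... | β_n A'
  A' → α₁ A' | ... | α_m A' | ε

T → * * becomes T → * * T'
T → T / becomes T' → / T'
Add T' → ε

Resulting grammar:
T → * * T'
T' → / T'
T' → ε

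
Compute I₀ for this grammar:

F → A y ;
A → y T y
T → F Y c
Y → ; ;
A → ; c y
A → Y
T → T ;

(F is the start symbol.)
First, augment the grammar with F' → F
I₀ = CLOSURE({ [F' → . F] }):
  [F' → . F] has the dot before F: add [F → . A y ;]
  [F → . A y ;] has the dot before A: add [A → . y T y], [A → . ; c y], [A → . Y]
  [A → . Y] has the dot before Y: add [Y → . ; ;]
No further items can be added.

I₀ = { [A → . ; c y], [A → . Y], [A → . y T y], [F → . A y ;], [F' → . F], [Y → . ; ;] }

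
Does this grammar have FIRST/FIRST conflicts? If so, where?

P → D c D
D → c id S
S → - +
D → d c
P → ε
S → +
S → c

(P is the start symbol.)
FIRST sets of the non-terminals at (or reachable through a nullable prefix from) the front of some alternative:
  FIRST(D) = { 'c', 'd' }

Productions for P:
  P → D c D: FIRST = { 'c', 'd' }
  P → ε: FIRST = { ε }
Productions for D:
  D → c id S: FIRST = { 'c' }
  D → d c: FIRST = { 'd' }
Productions for S:
  S → - +: FIRST = { '-' }
  S → +: FIRST = { '+' }
  S → c: FIRST = { 'c' }

All alternatives of each non-terminal have pairwise disjoint FIRST sets.

Answer: No FIRST/FIRST conflicts.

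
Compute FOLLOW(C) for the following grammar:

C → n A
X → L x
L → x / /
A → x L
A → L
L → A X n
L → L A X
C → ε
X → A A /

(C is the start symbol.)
{ $ }

To compute FOLLOW(C), find every occurrence of C on a right-hand side N → α C β: add FIRST(β) \ {ε}, and if β is empty or nullable also add FOLLOW(N). Iterate to a fixed point.

C is the start symbol, so $ ∈ FOLLOW(C).
C does not occur on any right-hand side.

Taking the union: FOLLOW(C) = { $ }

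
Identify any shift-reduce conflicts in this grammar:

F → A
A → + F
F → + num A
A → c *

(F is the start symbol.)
No shift-reduce conflicts

Augment with F' → F and build the canonical LR(0) collection (I0 = CLOSURE({[F' → . F]}), then GOTO on every symbol after a dot until no new states appear). It has 10 states:
  I0: { [A → . + F], [A → . c *], [F → . + num A], [F → . A], [F' → . F] }  — shift
  I1: { [A → + . F], [A → . + F], [A → . c *], [F → + . num A], [F → . + num A], [F → . A] }  — shift
  I2: { [F → A .] }  — reduce
  I3: { [F' → F .] }  — accept
  I4: { [A → c . *] }  — shift
  I5: { [A → c * .] }  — reduce
  I6: { [A → + F .] }  — reduce
  I7: { [A → . + F], [A → . c *], [F → + num . A] }  — shift
  I8: { [A → + . F], [A → . + F], [A → . c *], [F → . + num A], [F → . A] }  — shift
  I9: { [F → + num A .] }  — reduce

No state contains both a complete item and a shift item.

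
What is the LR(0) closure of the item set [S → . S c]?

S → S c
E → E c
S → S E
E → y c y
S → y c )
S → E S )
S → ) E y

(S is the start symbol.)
{ [E → . E c], [E → . y c y], [S → . ) E y], [S → . E S )], [S → . S E], [S → . S c], [S → . y c )] }

To compute CLOSURE, for each item [A → α.Bβ] where B is a non-terminal, add [B → .γ] for all productions B → γ; repeat for the newly added items until nothing changes.

Start with: [S → . S c]
  [S → . S c] has the dot before S: add [S → . S E], [S → . y c )], [S → . E S )], [S → . ) E y]
  [S → . E S )] has the dot before E: add [E → . E c], [E → . y c y]
No further items can be added.

CLOSURE = { [E → . E c], [E → . y c y], [S → . ) E y], [S → . E S )], [S → . S E], [S → . S c], [S → . y c )] }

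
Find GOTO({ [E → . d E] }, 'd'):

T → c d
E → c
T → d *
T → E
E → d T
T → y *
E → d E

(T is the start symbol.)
{ [E → . c], [E → . d E], [E → . d T], [E → d . E] }

GOTO(I, 'd') = CLOSURE({ [A → αX.β] : [A → α.Xβ] ∈ I, X = 'd' })

Items with dot before 'd', with the dot advanced:
  [E → . d E] → [E → d . E]
Closure of the advanced items:
  [E → d . E] has the dot before E: add [E → . c], [E → . d T], [E → . d E]

GOTO = { [E → . c], [E → . d E], [E → . d T], [E → d . E] }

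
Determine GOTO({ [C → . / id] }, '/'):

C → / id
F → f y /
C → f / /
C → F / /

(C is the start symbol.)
GOTO(I, '/') = CLOSURE({ [A → αX.β] : [A → α.Xβ] ∈ I, X = '/' })

Items with dot before '/', with the dot advanced:
  [C → . / id] → [C → / . id]
Closure adds nothing (no advanced item has the dot before a non-terminal).

GOTO = { [C → / . id] }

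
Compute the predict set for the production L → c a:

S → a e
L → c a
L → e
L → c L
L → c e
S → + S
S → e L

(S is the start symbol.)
{ 'c' }

PREDICT(L → c a) = (FIRST(RHS) \ {ε}) ∪ (FOLLOW(L) if ε ∈ FIRST(RHS), i.e. RHS ⇒* ε)
FIRST(c a) = { 'c' }
ε ∉ FIRST(c a), so FOLLOW(L) is not added.
PREDICT(L → c a) = { 'c' }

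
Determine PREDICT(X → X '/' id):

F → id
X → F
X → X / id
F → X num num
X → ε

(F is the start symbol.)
PREDICT(X → X '/' id) = (FIRST(RHS) \ {ε}) ∪ (FOLLOW(X) if ε ∈ FIRST(RHS), i.e. RHS ⇒* ε)
FIRST(X) = { '/', 'id', 'num', ε }
FIRST(X '/' id) = { '/', 'id', 'num' }
ε ∉ FIRST(X '/' id), so FOLLOW(X) is not added.
PREDICT(X → X '/' id) = { '/', 'id', 'num' }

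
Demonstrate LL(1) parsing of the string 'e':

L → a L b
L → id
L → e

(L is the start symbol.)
Stack is shown with the top on the left.

Stack  Input  Action
--------------------
L $    e $    output L → e
e $    e $    match 'e'
$      $      accept

The string is accepted.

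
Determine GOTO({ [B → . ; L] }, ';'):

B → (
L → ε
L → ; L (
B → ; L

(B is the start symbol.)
{ [B → ; . L], [L → . ; L (], [L → .] }

GOTO(I, ';') = CLOSURE({ [A → αX.β] : [A → α.Xβ] ∈ I, X = ';' })

Items with dot before ';', with the dot advanced:
  [B → . ; L] → [B → ; . L]
Closure of the advanced items:
  [B → ; . L] has the dot before L: add [L → .], [L → . ; L (]

GOTO = { [B → ; . L], [L → . ; L (], [L → .] }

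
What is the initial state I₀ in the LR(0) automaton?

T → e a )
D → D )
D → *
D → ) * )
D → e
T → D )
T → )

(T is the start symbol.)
{ [D → . ) * )], [D → . *], [D → . D )], [D → . e], [T → . )], [T → . D )], [T → . e a )], [T' → . T] }

First, augment the grammar with T' → T
I₀ = CLOSURE({ [T' → . T] }):
  [T' → . T] has the dot before T: add [T → . e a )], [T → . D )], [T → . )]
  [T → . D )] has the dot before D: add [D → . D )], [D → . *], [D → . ) * )], [D → . e]
No further items can be added.

I₀ = { [D → . ) * )], [D → . *], [D → . D )], [D → . e], [T → . )], [T → . D )], [T → . e a )], [T' → . T] }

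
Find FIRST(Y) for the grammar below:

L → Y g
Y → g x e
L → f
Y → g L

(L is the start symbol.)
{ 'g' }

From Y → g x e:
  - g is a terminal: add 'g' and stop
From Y → g L:
  - g is a terminal: add 'g' and stop

Collecting: FIRST(Y) = { 'g' }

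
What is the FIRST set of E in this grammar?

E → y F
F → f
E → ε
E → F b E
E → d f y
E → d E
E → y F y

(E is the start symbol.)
{ 'd', 'f', 'y', ε }

FIRST sets of the other non-terminals involved (by the same procedure, iterated to a fixed point):
  FIRST(F) = { 'f' }

From E → y F:
  - y is a terminal: add 'y' and stop
From E → ε:
  - ε-production, so ε ∈ FIRST(E)
From E → F b E:
  - F is a non-terminal: add FIRST(F) \ {ε} = { 'f' }
    F is not nullable, so stop
From E → d f y:
  - d is a terminal: add 'd' and stop
From E → d E:
  - d is a terminal: add 'd' and stop
From E → y F y:
  - y is a terminal: add 'y' and stop

Collecting: FIRST(E) = { 'd', 'f', 'y', ε }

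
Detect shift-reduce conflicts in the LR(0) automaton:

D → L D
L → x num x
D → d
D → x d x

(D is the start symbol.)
A shift-reduce conflict occurs when an LR(0) state has both:
  - a complete (reduce) item [A → α .] (dot at the end), and
  - a shift item [B → β . c γ] (dot before a terminal).

Augment with D' → D and build the canonical LR(0) collection (I0 = CLOSURE({[D' → . D]}), then GOTO on every symbol after a dot until no new states appear). It has 10 states:
  I0: { [D → . L D], [D → . d], [D → . x d x], [D' → . D], [L → . x num x] }  — shift
  I1: { [D' → D .] }  — accept
  I2: { [D → . L D], [D → . d], [D → . x d x], [D → L . D], [L → . x num x] }  — shift
  I3: { [D → d .] }  — reduce
  I4: { [D → x . d x], [L → x . num x] }  — shift
  I5: { [D → x d . x] }  — shift
  I6: { [L → x num . x] }  — shift
  I7: { [L → x num x .] }  — reduce
  I8: { [D → x d x .] }  — reduce
  I9: { [D → L D .] }  — reduce

No state contains both a complete item and a shift item.

Answer: No shift-reduce conflicts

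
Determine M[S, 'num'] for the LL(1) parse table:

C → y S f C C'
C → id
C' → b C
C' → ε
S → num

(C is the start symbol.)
S → num

To find M[S, 'num'], we find productions for S where 'num' is in the predict set (PREDICT(N → α) = (FIRST(α) \ {ε}) ∪ (FOLLOW(N) if α ⇒* ε)).

S → num: PREDICT = { 'num' }
  'num' is in predict set, so this production goes in M[S, 'num']

M[S, 'num'] = S → num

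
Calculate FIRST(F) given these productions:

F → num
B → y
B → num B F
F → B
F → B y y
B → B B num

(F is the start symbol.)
{ 'num', 'y' }

FIRST sets of the other non-terminals involved (by the same procedure, iterated to a fixed point):
  FIRST(B) = { 'num', 'y' }

From F → num:
  - num is a terminal: add 'num' and stop
From F → B:
  - B is a non-terminal: add FIRST(B) \ {ε} = { 'num', 'y' }
    B is not nullable, so stop
From F → B y y:
  - B is a non-terminal: add FIRST(B) \ {ε} = { 'num', 'y' }
    B is not nullable, so stop

Collecting: FIRST(F) = { 'num', 'y' }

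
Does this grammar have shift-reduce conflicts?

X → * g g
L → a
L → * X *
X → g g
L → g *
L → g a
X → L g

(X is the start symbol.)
A shift-reduce conflict occurs when an LR(0) state has both:
  - a complete (reduce) item [A → α .] (dot at the end), and
  - a shift item [B → β . c γ] (dot before a terminal).

Augment with X' → X and build the canonical LR(0) collection (I0 = CLOSURE({[X' → . X]}), then GOTO on every symbol after a dot until no new states appear). It has 14 states:
  I0: { [L → . * X *], [L → . a], [L → . g *], [L → . g a], [X → . * g g], [X → . L g], [X → . g g], [X' → . X] }  — shift
  I1: { [L → * . X *], [L → . * X *], [L → . a], [L → . g *], [L → . g a], [X → * . g g], [X → . * g g], [X → . L g], [X → . g g] }  — shift
  I2: { [X → L . g] }  — shift
  I3: { [X' → X .] }  — accept
  I4: { [L → a .] }  — reduce
  I5: { [L → g . *], [L → g . a], [X → g . g] }  — shift
  I6: { [L → g * .] }  — reduce
  I7: { [L → g a .] }  — reduce
  I8: { [X → g g .] }  — reduce
  I9: { [X → L g .] }  — reduce
  I10: { [L → * X . *] }  — shift
  I11: { [L → g . *], [L → g . a], [X → * g . g], [X → g . g] }  — shift
  I12: { [X → * g g .], [X → g g .] }  — 2 reduces
  I13: { [L → * X * .] }  — reduce

No state contains both a complete item and a shift item.

Answer: No shift-reduce conflicts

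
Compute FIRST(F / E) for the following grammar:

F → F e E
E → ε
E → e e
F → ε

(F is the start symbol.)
FIRST sets of the non-terminals involved (from the grammar, by fixed-point iteration):
  FIRST(F) = { 'e', ε }

To compute FIRST(F / E), process the symbols left to right:
Symbol F is a non-terminal. Add FIRST(F) \ {ε} = { 'e' }
F is nullable (ε ∈ FIRST(F)), continue to the next symbol.
Symbol / is a terminal. Add '/' and stop.
FIRST(F / E) = { '/', 'e' }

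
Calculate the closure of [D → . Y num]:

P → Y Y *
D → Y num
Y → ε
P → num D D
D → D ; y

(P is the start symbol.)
{ [D → . Y num], [Y → .] }

To compute CLOSURE, for each item [A → α.Bβ] where B is a non-terminal, add [B → .γ] for all productions B → γ; repeat for the newly added items until nothing changes.

Start with: [D → . Y num]
  [D → . Y num] has the dot before Y: add [Y → .]
No further items can be added.

CLOSURE = { [D → . Y num], [Y → .] }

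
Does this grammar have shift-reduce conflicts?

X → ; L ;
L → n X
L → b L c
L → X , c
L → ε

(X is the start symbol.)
Yes — I1: [L → .] vs [L → . b L c]; I5: [L → .] vs [L → . b L c]

A shift-reduce conflict occurs when an LR(0) state has both:
  - a complete (reduce) item [A → α .] (dot at the end), and
  - a shift item [B → β . c γ] (dot before a terminal).

Augment with X' → X and build the canonical LR(0) collection (I0 = CLOSURE({[X' → . X]}), then GOTO on every symbol after a dot until no new states appear). It has 13 states:
  I0: { [X → . ; L ;], [X' → . X] }  — shift
  I1: { [L → . X , c], [L → . b L c], [L → . n X], [L → .], [X → . ; L ;], [X → ; . L ;] }  — shift, reduce
  I2: { [X' → X .] }  — accept
  I3: { [X → ; L . ;] }  — shift
  I4: { [L → X . , c] }  — shift
  I5: { [L → . X , c], [L → . b L c], [L → . n X], [L → .], [L → b . L c], [X → . ; L ;] }  — shift, reduce
  I6: { [L → n . X], [X → . ; L ;] }  — shift
  I7: { [L → n X .] }  — reduce
  I8: { [L → b L . c] }  — shift
  I9: { [L → b L c .] }  — reduce
  I10: { [L → X , . c] }  — shift
  I11: { [L → X , c .] }  — reduce
  I12: { [X → ; L ; .] }  — reduce

I1 contains reduce item [L → .] and shift items [L → . b L c], [L → . n X], [X → . ; L ;] — shift-reduce conflict.
I5 contains reduce item [L → .] and shift items [L → . b L c], [L → . n X], [X → . ; L ;] — shift-reduce conflict.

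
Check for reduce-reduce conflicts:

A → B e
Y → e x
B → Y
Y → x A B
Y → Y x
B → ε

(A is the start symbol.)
Augment with A' → A and build the canonical LR(0) collection (I0 = CLOSURE({[A' → . A]}), then GOTO on every symbol after a dot until no new states appear). It has 11 states:
  I0: { [A → . B e], [A' → . A], [B → . Y], [B → .], [Y → . Y x], [Y → . e x], [Y → . x A B] }  — shift, reduce
  I1: { [A' → A .] }  — accept
  I2: { [A → B . e] }  — shift
  I3: { [B → Y .], [Y → Y . x] }  — shift, reduce
  I4: { [Y → e . x] }  — shift
  I5: { [A → . B e], [B → . Y], [B → .], [Y → . Y x], [Y → . e x], [Y → . x A B], [Y → x . A B] }  — shift, reduce
  I6: { [B → . Y], [B → .], [Y → . Y x], [Y → . e x], [Y → . x A B], [Y → x A . B] }  — shift, reduce
  I7: { [Y → x A B .] }  — reduce
  I8: { [Y → e x .] }  — reduce
  I9: { [Y → Y x .] }  — reduce
  I10: { [A → B e .] }  — reduce

No state contains more than one complete item.

Answer: No reduce-reduce conflicts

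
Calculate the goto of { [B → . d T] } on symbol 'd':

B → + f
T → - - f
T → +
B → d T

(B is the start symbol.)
GOTO(I, 'd') = CLOSURE({ [A → αX.β] : [A → α.Xβ] ∈ I, X = 'd' })

Items with dot before 'd', with the dot advanced:
  [B → . d T] → [B → d . T]
Closure of the advanced items:
  [B → d . T] has the dot before T: add [T → . - - f], [T → . +]

GOTO = { [B → d . T], [T → . +], [T → . - - f] }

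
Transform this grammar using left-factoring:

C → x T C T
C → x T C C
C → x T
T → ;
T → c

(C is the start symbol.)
C → x T C'
C' → C C''
C'' → T
C'' → C
C' → ε
T → ;
T → c

Left-factoring transforms A → αβ₁ | αβ₂ into A → αA' and A' → β₁ | β₂
(α is the longest common prefix among the alternatives). Repeat until
no nonterminal has two alternatives with a common prefix.

Round 1: C has alternatives sharing prefix 'x T'. Introduce C': C → x T C'
  Add: C' → C T
  Add: C' → C C
  Add: C' → ε

Round 2: C' has alternatives sharing prefix 'C'. Introduce C'': C' → C C''
  Add: C'' → T
  Add: C'' → C

No remaining common prefixes — done.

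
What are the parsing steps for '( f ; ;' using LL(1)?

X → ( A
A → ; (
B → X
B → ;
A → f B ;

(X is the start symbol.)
Stack is shown with the top on the left.

Stack    Input      Action
--------------------------
X $      ( f ; ; $  output X → ( A
( A $    ( f ; ; $  match '('
A $      f ; ; $    output A → f B ;
f B ; $  f ; ; $    match 'f'
B ; $    ; ; $      output B → ;
; ; $    ; ; $      match ';'
; $      ; $        match ';'
$        $          accept

The string is accepted.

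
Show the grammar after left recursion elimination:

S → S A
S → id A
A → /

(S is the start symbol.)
S is directly left-recursive. The standard transformation for
  A → A α₁ | ... | A α_m | β₁ | ... | β_n
is
  A  → β₁ A' | ... | β_n A'
  A' → α₁ A' | ... | α_m A' | ε

S → id A becomes S → id A S'
S → S A becomes S' → A S'
Add S' → ε

Productions for other non-terminals are unchanged:
  A → /

Resulting grammar:
S → id A S'
S' → A S'
S' → ε
A → /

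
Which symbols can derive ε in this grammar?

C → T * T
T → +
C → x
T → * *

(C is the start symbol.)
A non-terminal is nullable if it can derive ε (the empty string): either it has an ε-production, or it has a production whose right-hand side consists entirely of nullable non-terminals.

There are no ε-productions, so no non-terminal can derive ε.
No non-terminals are nullable.

Answer: None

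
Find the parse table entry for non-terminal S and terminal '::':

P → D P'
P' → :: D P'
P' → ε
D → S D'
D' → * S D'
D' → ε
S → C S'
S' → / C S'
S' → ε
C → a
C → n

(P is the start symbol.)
To find M[S, '::'], we find productions for S where '::' is in the predict set (PREDICT(N → α) = (FIRST(α) \ {ε}) ∪ (FOLLOW(N) if α ⇒* ε)).

Relevant sets:
  FIRST(C) = { 'a', 'n' }

S → C S': PREDICT = { 'a', 'n' }

M[S, '::'] is empty (no production applies)

Answer: Empty (error entry)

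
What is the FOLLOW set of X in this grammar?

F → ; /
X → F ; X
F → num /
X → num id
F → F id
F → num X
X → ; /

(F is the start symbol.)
{ $, ';', 'id' }

To compute FOLLOW(X), find every occurrence of X on a right-hand side N → α X β: add FIRST(β) \ {ε}, and if β is empty or nullable also add FOLLOW(N). Iterate to a fixed point.

In X → F ; X: X is at the end; this adds FOLLOW(X) to itself — nothing new
In F → num X: X is at the end, add FOLLOW(F)

The FOLLOW sets referred to above (computed the same way, to a fixed point):
  FOLLOW(F) = { $, ';', 'id' }

Taking the union: FOLLOW(X) = { $, ';', 'id' }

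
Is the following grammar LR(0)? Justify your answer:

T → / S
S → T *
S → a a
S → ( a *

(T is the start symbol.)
Yes, the grammar is LR(0)

A grammar is LR(0) if no state in the canonical LR(0) collection has:
  - both a shift item (dot before a terminal) and a complete item (shift-reduce conflict), or
  - two or more complete items (reduce-reduce conflict; the accept item [T' → T .] counts as a complete item here).

Augment with T' → T and build the canonical LR(0) collection (I0 = CLOSURE({[T' → . T]}), then GOTO on every symbol after a dot until no new states appear). It has 11 states:
  I0: { [T → . / S], [T' → . T] }  — shift
  I1: { [S → . ( a *], [S → . T *], [S → . a a], [T → . / S], [T → / . S] }  — shift
  I2: { [T' → T .] }  — accept
  I3: { [S → ( . a *] }  — shift
  I4: { [T → / S .] }  — reduce
  I5: { [S → T . *] }  — shift
  I6: { [S → a . a] }  — shift
  I7: { [S → a a .] }  — reduce
  I8: { [S → T * .] }  — reduce
  I9: { [S → ( a . *] }  — shift
  I10: { [S → ( a * .] }  — reduce

Every state is either a pure shift/goto state or contains exactly one complete item and nothing to shift — no conflicts. The grammar is LR(0).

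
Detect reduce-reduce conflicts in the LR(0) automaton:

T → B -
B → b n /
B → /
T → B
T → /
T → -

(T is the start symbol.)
A reduce-reduce conflict occurs when an LR(0) state has two complete items [A → α .] and [B → β .] — both call for a reduction, and with no lookahead the parser cannot choose between them.

Augment with T' → T and build the canonical LR(0) collection (I0 = CLOSURE({[T' → . T]}), then GOTO on every symbol after a dot until no new states appear). It has 9 states:
  I0: { [B → . /], [B → . b n /], [T → . -], [T → . /], [T → . B -], [T → . B], [T' → . T] }  — shift
  I1: { [T → - .] }  — reduce
  I2: { [B → / .], [T → / .] }  — 2 reduces
  I3: { [T → B . -], [T → B .] }  — shift, reduce
  I4: { [T' → T .] }  — accept
  I5: { [B → b . n /] }  — shift
  I6: { [B → b n . /] }  — shift
  I7: { [B → b n / .] }  — reduce
  I8: { [T → B - .] }  — reduce

I2 contains complete items [B → / .], [T → / .] — reduce-reduce conflict.

Answer: Yes — I2: [B → / .] vs [T → / .]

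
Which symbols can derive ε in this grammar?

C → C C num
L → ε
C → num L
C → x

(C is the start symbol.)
{ 'L' }

A non-terminal is nullable if it can derive ε (the empty string): either it has an ε-production, or it has a production whose right-hand side consists entirely of nullable non-terminals.

ε-productions: L → ε
So L is immediately nullable.
No further non-terminal can be added: every production for the remaining non-terminals contains a terminal or a non-nullable non-terminal.
Nullable = { 'L' }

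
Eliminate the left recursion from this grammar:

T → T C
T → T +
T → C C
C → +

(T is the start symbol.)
T is directly left-recursive. The standard transformation for
  A → A α₁ | ... | A α_m | β₁ | ... | β_n
is
  A  → β₁ A' | ... | β_n A'
  A' → α₁ A' | ... | α_m A' | ε

T → C C becomes T → C C T'
T → T C becomes T' → C T'
T → T + becomes T' → + T'
Add T' → ε

Productions for other non-terminals are unchanged:
  C → +

Resulting grammar:
T → C C T'
T' → C T'
T' → + T'
T' → ε
C → +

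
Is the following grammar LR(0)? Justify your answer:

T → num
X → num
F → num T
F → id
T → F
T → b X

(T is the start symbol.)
Augment with T' → T and build the canonical LR(0) collection (I0 = CLOSURE({[T' → . T]}), then GOTO on every symbol after a dot until no new states appear). It has 9 states:
  I0: { [F → . id], [F → . num T], [T → . F], [T → . b X], [T → . num], [T' → . T] }  — shift
  I1: { [T → F .] }  — reduce
  I2: { [T' → T .] }  — accept
  I3: { [T → b . X], [X → . num] }  — shift
  I4: { [F → id .] }  — reduce
  I5: { [F → . id], [F → . num T], [F → num . T], [T → . F], [T → . b X], [T → . num], [T → num .] }  — shift, reduce
  I6: { [F → num T .] }  — reduce
  I7: { [T → b X .] }  — reduce
  I8: { [X → num .] }  — reduce

Conflict in state I5:
  Shift-reduce conflict between [T → num .] and [F → . id]
So the grammar is NOT LR(0).

Answer: No. Shift-reduce conflict between [T → num .] and [F → . id]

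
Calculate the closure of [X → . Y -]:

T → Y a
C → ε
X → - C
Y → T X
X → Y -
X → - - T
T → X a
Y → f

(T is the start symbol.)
Start with: [X → . Y -]
  [X → . Y -] has the dot before Y: add [Y → . T X], [Y → . f]
  [Y → . T X] has the dot before T: add [T → . Y a], [T → . X a]
  [T → . X a] has the dot before X: add [X → . - C], [X → . - - T]
No further items can be added.

CLOSURE = { [T → . X a], [T → . Y a], [X → . - - T], [X → . - C], [X → . Y -], [Y → . T X], [Y → . f] }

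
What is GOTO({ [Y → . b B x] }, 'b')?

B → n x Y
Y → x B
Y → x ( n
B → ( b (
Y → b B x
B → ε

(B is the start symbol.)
{ [B → . ( b (], [B → . n x Y], [B → .], [Y → b . B x] }

GOTO(I, 'b') = CLOSURE({ [A → αX.β] : [A → α.Xβ] ∈ I, X = 'b' })

Items with dot before 'b', with the dot advanced:
  [Y → . b B x] → [Y → b . B x]
Closure of the advanced items:
  [Y → b . B x] has the dot before B: add [B → . n x Y], [B → . ( b (], [B → .]

GOTO = { [B → . ( b (], [B → . n x Y], [B → .], [Y → b . B x] }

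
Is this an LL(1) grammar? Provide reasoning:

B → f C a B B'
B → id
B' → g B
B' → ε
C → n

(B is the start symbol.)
A grammar is LL(1) if for each non-terminal N with multiple productions, the predict sets of those productions are pairwise disjoint, where PREDICT(N → α) = (FIRST(α) \ {ε}) ∪ (FOLLOW(N) if α ⇒* ε).

Relevant sets:
  FOLLOW(B') = { $, 'g' }

For B:
  PREDICT(B → f C a B B') = { 'f' }
  PREDICT(B → id) = { 'id' }
For B':
  PREDICT(B' → g B) = { 'g' }
  PREDICT(B' → ε) = { $, 'g' }
C has a single production, so nothing to check there.

Conflict found: Predict set conflict for B': { 'g' }
The grammar is NOT LL(1).

Answer: No. Predict set conflict for B': { 'g' }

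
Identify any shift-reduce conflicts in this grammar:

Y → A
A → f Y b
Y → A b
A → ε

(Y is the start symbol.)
Augment with Y' → Y and build the canonical LR(0) collection (I0 = CLOSURE({[Y' → . Y]}), then GOTO on every symbol after a dot until no new states appear). It has 7 states:
  I0: { [A → . f Y b], [A → .], [Y → . A b], [Y → . A], [Y' → . Y] }  — shift, reduce
  I1: { [Y → A . b], [Y → A .] }  — shift, reduce
  I2: { [Y' → Y .] }  — accept
  I3: { [A → . f Y b], [A → .], [A → f . Y b], [Y → . A b], [Y → . A] }  — shift, reduce
  I4: { [A → f Y . b] }  — shift
  I5: { [A → f Y b .] }  — reduce
  I6: { [Y → A b .] }  — reduce

I0 contains reduce item [A → .] and shift item [A → . f Y b] — shift-reduce conflict.
I1 contains reduce item [Y → A .] and shift item [Y → A . b] — shift-reduce conflict.
I3 contains reduce item [A → .] and shift item [A → . f Y b] — shift-reduce conflict.

Answer: Yes — I0: [A → .] vs [A → . f Y b]; I1: [Y → A .] vs [Y → A . b]; I3: [A → .] vs [A → . f Y b]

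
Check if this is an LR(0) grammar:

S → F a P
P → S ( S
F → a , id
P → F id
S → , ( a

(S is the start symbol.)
Yes, the grammar is LR(0)

Augment with S' → S and build the canonical LR(0) collection (I0 = CLOSURE({[S' → . S]}), then GOTO on every symbol after a dot until no new states appear). It has 16 states:
  I0: { [F → . a , id], [S → . , ( a], [S → . F a P], [S' → . S] }  — shift
  I1: { [S → , . ( a] }  — shift
  I2: { [S → F . a P] }  — shift
  I3: { [S' → S .] }  — accept
  I4: { [F → a . , id] }  — shift
  I5: { [F → a , . id] }  — shift
  I6: { [F → a , id .] }  — reduce
  I7: { [F → . a , id], [P → . F id], [P → . S ( S], [S → . , ( a], [S → . F a P], [S → F a . P] }  — shift
  I8: { [P → F . id], [S → F . a P] }  — shift
  I9: { [S → F a P .] }  — reduce
  I10: { [P → S . ( S] }  — shift
  I11: { [F → . a , id], [P → S ( . S], [S → . , ( a], [S → . F a P] }  — shift
  I12: { [P → S ( S .] }  — reduce
  I13: { [P → F id .] }  — reduce
  I14: { [S → , ( . a] }  — shift
  I15: { [S → , ( a .] }  — reduce

Every state is either a pure shift/goto state or contains exactly one complete item and nothing to shift — no conflicts. The grammar is LR(0).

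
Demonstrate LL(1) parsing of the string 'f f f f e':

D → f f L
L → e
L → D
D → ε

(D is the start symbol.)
Stack is shown with the top on the left.

Stack    Input        Action
----------------------------
D $      f f f f e $  output D → f f L
f f L $  f f f f e $  match 'f'
f L $    f f f e $    match 'f'
L $      f f e $      output L → D
D $      f f e $      output D → f f L
f f L $  f f e $      match 'f'
f L $    f e $        match 'f'
L $      e $          output L → e
e $      e $          match 'e'
$        $            accept

The string is accepted.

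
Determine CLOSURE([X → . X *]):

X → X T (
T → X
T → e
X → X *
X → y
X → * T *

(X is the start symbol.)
{ [X → . * T *], [X → . X *], [X → . X T (], [X → . y] }

To compute CLOSURE, for each item [A → α.Bβ] where B is a non-terminal, add [B → .γ] for all productions B → γ; repeat for the newly added items until nothing changes.

Start with: [X → . X *]
  [X → . X *] has the dot before X: add [X → . X T (], [X → . y], [X → . * T *]
No further items can be added.

CLOSURE = { [X → . * T *], [X → . X *], [X → . X T (], [X → . y] }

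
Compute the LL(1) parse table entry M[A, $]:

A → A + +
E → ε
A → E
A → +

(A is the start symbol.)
A → E

To find M[A, $], we find productions for A where $ is in the predict set (PREDICT(N → α) = (FIRST(α) \ {ε}) ∪ (FOLLOW(N) if α ⇒* ε)).

Relevant sets:
  FIRST(A) = { '+', ε }
  FIRST(E) = { ε }
  FOLLOW(A) = { $, '+' }

A → A + +: PREDICT = { '+' }
A → E: PREDICT = { $, '+' }
  $ is in predict set, so this production goes in M[A, $]
A → +: PREDICT = { '+' }

M[A, $] = A → E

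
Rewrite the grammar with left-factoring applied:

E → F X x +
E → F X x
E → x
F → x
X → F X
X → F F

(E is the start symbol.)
Left-factoring transforms A → αβ₁ | αβ₂ into A → αA' and A' → β₁ | β₂
(α is the longest common prefix among the alternatives). Repeat until
no nonterminal has two alternatives with a common prefix.

Round 1: E has alternatives sharing prefix 'F X x'. Introduce E': E → F X x E'
  Add: E' → +
  Add: E' → ε

Round 2: X has alternatives sharing prefix 'F'. Introduce X': X → F X'
  Add: X' → X
  Add: X' → F

No remaining common prefixes — done.

Resulting grammar:
E → F X x E'
E' → +
E' → ε
E → x
F → x
X → F X'
X' → X
X' → F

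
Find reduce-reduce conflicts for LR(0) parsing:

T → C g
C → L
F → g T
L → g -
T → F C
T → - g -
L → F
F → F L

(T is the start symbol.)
A reduce-reduce conflict occurs when an LR(0) state has two complete items [A → α .] and [B → β .] — both call for a reduction, and with no lookahead the parser cannot choose between them.

Augment with T' → T and build the canonical LR(0) collection (I0 = CLOSURE({[T' → . T]}), then GOTO on every symbol after a dot until no new states appear). It has 16 states:
  I0: { [C → . L], [F → . F L], [F → . g T], [L → . F], [L → . g -], [T → . - g -], [T → . C g], [T → . F C], [T' → . T] }  — shift
  I1: { [T → - . g -] }  — shift
  I2: { [T → C . g] }  — shift
  I3: { [C → . L], [F → . F L], [F → . g T], [F → F . L], [L → . F], [L → . g -], [L → F .], [T → F . C] }  — shift, reduce
  I4: { [C → L .] }  — reduce
  I5: { [T' → T .] }  — accept
  I6: { [C → . L], [F → . F L], [F → . g T], [F → g . T], [L → . F], [L → . g -], [L → g . -], [T → . - g -], [T → . C g], [T → . F C] }  — shift
  I7: { [L → g - .], [T → - . g -] }  — shift, reduce
  I8: { [F → g T .] }  — reduce
  I9: { [T → - g . -] }  — shift
  I10: { [T → - g - .] }  — reduce
  I11: { [T → F C .] }  — reduce
  I12: { [F → . F L], [F → . g T], [F → F . L], [L → . F], [L → . g -], [L → F .] }  — shift, reduce
  I13: { [C → L .], [F → F L .] }  — 2 reduces
  I14: { [F → F L .] }  — reduce
  I15: { [T → C g .] }  — reduce

I13 contains complete items [C → L .], [F → F L .] — reduce-reduce conflict.

Answer: Yes — I13: [C → L .] vs [F → F L .]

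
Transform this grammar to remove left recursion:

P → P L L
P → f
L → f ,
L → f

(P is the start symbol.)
P → f P'
P' → L L P'
P' → ε
L → f ,
L → f

P is directly left-recursive. The standard transformation for
  A → A α₁ | ... | A α_m | β₁ | ... | β_n
is
  A  → β₁ A' | ... | β_n A'
  A' → α₁ A' | ... | α_m A' | ε

P → f becomes P → f P'
P → P L L becomes P' → L L P'
Add P' → ε

Productions for other non-terminals are unchanged:
  L → f ,
  L → f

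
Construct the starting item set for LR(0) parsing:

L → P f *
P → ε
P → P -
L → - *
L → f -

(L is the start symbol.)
First, augment the grammar with L' → L
I₀ = CLOSURE({ [L' → . L] }):
  [L' → . L] has the dot before L: add [L → . P f *], [L → . - *], [L → . f -]
  [L → . P f *] has the dot before P: add [P → .], [P → . P -]
No further items can be added.

I₀ = { [L → . - *], [L → . P f *], [L → . f -], [L' → . L], [P → . P -], [P → .] }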